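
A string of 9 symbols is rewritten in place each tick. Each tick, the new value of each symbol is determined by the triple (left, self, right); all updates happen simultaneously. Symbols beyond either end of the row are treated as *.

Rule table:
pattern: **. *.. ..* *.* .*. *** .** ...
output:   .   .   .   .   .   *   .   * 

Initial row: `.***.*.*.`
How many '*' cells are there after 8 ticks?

3

tick 1: ..*......
tick 2: ....****.
tick 3: .**..**..
tick 4: .........
tick 5: .*******.
tick 6: ..*****..
tick 7: ...***...
tick 8: .*..*..*.
count of *: 3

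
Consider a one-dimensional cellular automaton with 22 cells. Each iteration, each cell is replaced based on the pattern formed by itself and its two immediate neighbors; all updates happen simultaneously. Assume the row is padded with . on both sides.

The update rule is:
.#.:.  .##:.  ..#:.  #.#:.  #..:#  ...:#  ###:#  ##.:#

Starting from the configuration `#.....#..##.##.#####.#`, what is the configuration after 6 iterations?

iteration 1: .####..#..#..#..####..
iteration 2: ..####..#..#..#..#####
iteration 3: #..####..#..#..#..####
iteration 4: .#..####..#..#..#..###
iteration 5: ..#..####..#..#..#..##
iteration 6: #..#..####..#..#..#..#

#..#..####..#..#..#..#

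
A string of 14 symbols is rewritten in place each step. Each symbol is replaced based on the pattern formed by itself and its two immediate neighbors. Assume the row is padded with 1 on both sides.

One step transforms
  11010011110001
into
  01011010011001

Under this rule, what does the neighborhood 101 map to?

0

At position 2 the neighborhood is 101; the next row has 0 there.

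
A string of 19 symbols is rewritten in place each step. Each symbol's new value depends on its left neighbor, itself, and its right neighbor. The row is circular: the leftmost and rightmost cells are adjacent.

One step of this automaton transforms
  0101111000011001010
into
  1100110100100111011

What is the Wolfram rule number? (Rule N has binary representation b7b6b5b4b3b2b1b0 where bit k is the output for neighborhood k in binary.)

position 4: 111 → 1  (bit 7 = 1)
position 6: 110 → 0  (bit 6 = 0)
position 2: 101 → 0  (bit 5 = 0)
position 7: 100 → 1  (bit 4 = 1)
position 3: 011 → 0  (bit 3 = 0)
position 1: 010 → 1  (bit 2 = 1)
position 0: 001 → 1  (bit 1 = 1)
position 8: 000 → 0  (bit 0 = 0)
bits b7..b0 = 10010110 = 150

150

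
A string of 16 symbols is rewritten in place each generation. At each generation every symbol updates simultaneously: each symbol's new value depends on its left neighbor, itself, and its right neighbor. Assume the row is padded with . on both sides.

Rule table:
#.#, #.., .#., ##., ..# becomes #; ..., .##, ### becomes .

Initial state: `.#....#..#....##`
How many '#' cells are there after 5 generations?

###..######..#.#
..###.....######
.#..##...#.....#
####.##.###...##
...##.##..##.#.#
count of #: 8

8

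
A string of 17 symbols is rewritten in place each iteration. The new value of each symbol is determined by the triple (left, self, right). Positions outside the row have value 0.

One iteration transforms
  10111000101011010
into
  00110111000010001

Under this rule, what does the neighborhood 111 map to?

1

At position 3 the neighborhood is 111; the next row has 1 there.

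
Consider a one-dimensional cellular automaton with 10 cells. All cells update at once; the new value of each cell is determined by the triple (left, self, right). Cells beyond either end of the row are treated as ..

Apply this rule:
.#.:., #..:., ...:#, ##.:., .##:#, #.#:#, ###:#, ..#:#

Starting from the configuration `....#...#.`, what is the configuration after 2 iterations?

###..##..#

####..##..
###..##..#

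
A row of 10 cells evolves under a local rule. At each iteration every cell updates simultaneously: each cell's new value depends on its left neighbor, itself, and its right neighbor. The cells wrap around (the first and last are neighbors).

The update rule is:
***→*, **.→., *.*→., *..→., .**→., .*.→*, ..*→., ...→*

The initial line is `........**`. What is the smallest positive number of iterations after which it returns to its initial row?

6

.******...
..****..**
...**.....
**....****
*..**..***
........**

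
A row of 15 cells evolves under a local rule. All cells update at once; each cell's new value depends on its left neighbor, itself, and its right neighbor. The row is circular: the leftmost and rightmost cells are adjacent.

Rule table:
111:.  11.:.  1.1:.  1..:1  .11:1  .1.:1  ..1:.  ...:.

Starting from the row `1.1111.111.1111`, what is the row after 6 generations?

1.1.11.1.1.1.1.

..1....1...1...
..11...11..11..
..1.1..1.1.1.1.
..1.11.1.1.1.11
1.1.1..1.1.1.1.
1.1.11.1.1.1.1.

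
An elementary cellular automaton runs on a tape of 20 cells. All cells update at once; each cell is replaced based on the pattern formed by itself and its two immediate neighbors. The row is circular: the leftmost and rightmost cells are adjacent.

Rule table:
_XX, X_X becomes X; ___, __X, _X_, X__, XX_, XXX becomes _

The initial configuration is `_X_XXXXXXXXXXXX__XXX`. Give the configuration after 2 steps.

step 1: X_XX_____________X__
step 2: _XX_________________

_XX_________________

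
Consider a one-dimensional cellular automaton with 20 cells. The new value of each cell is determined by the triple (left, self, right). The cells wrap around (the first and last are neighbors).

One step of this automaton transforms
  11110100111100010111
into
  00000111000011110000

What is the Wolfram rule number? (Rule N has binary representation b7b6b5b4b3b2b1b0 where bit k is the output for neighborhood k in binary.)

23

position 0: 111 → 0  (bit 7 = 0)
position 3: 110 → 0  (bit 6 = 0)
position 4: 101 → 0  (bit 5 = 0)
position 6: 100 → 1  (bit 4 = 1)
position 8: 011 → 0  (bit 3 = 0)
position 5: 010 → 1  (bit 2 = 1)
position 7: 001 → 1  (bit 1 = 1)
position 13: 000 → 1  (bit 0 = 1)
bits b7..b0 = 00010111 = 23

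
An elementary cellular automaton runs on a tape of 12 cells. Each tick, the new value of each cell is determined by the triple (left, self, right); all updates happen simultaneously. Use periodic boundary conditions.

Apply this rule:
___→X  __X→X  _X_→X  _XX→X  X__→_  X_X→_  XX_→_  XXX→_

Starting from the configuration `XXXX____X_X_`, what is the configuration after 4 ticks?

X____XXXX_X_
X_XXXX____X_
X_X____XXXX_
X_X_XXXX____

X_X_XXXX____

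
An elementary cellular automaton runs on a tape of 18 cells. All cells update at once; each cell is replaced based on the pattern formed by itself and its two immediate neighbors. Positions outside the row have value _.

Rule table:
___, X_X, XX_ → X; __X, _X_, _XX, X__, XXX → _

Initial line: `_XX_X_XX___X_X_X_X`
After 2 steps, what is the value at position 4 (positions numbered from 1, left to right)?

X

__XX_X_X_X__X_X_X_
X__XX_X_X____X_X__
position 4 holds X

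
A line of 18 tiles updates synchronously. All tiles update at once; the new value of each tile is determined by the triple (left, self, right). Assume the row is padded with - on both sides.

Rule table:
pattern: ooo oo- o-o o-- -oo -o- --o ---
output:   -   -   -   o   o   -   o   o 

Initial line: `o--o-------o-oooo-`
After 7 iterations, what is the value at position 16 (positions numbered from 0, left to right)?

o

-oo-ooooooo--o---o
oo--o------oo-ooo-
o-oo-ooooooo--o--o
--o--o------oo-oo-
oo-oo-ooooooo--o-o
o--o--o------oo---
-oo-oo-ooooooo-ooo
position 16 holds o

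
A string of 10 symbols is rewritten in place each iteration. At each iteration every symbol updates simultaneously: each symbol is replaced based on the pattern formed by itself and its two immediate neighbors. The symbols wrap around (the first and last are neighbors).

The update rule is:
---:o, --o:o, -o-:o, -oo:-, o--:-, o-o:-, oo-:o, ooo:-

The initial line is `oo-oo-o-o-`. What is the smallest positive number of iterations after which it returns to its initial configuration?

iteration 1: -o--o-o-o-
iteration 2: oo-oo-o-o-

2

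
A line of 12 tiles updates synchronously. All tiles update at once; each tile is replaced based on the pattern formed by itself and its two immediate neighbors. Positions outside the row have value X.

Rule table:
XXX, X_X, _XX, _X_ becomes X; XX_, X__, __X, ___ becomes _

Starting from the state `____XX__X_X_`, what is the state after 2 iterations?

____X___XXXX
____X___XXXX

____X___XXXX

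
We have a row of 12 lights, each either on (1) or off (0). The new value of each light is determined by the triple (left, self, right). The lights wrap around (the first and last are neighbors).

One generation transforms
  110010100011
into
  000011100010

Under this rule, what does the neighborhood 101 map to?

At position 5 the neighborhood is 101; the next row has 1 there.

1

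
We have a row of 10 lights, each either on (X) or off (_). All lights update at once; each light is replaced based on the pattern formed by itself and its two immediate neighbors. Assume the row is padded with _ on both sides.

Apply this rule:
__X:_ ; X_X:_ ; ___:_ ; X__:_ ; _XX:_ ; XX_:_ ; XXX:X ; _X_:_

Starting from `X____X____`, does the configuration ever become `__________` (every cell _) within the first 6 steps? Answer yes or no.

yes

step 1: __________
all cells are _ at step 1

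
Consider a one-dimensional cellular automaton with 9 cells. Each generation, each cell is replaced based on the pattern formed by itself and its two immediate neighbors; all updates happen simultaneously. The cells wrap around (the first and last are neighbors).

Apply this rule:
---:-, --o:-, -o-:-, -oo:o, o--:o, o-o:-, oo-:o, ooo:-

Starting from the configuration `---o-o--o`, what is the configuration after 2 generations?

generation 1: o-----o--
generation 2: -o-----o-

-o-----o-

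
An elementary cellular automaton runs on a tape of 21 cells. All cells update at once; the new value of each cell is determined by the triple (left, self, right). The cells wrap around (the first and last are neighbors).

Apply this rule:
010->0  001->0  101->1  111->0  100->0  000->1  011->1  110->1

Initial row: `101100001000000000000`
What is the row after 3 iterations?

011101100011111111110
010111101010000000010
001100110100111111000

001100110100111111000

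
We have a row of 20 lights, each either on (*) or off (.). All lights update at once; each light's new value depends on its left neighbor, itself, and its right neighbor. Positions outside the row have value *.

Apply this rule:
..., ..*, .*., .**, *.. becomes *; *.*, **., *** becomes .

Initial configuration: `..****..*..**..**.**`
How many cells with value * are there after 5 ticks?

15

***...******.***..*.
...****......*..***.
****...**********...
....****.........***
*****...**********..
count of *: 15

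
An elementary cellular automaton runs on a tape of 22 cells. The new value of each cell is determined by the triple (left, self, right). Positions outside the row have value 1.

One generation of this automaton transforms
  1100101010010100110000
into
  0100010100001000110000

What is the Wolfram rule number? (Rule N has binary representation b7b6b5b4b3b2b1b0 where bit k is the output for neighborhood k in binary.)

position 0: 111 → 0  (bit 7 = 0)
position 1: 110 → 1  (bit 6 = 1)
position 5: 101 → 1  (bit 5 = 1)
position 2: 100 → 0  (bit 4 = 0)
position 16: 011 → 1  (bit 3 = 1)
position 4: 010 → 0  (bit 2 = 0)
position 3: 001 → 0  (bit 1 = 0)
position 19: 000 → 0  (bit 0 = 0)
bits b7..b0 = 01101000 = 104

104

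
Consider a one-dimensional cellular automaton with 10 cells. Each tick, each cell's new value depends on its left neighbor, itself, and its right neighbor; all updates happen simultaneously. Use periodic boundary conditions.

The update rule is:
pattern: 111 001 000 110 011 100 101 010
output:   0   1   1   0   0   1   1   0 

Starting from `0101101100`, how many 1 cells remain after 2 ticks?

5

tick 1: 1010010011
tick 2: 0101101100
count of 1: 5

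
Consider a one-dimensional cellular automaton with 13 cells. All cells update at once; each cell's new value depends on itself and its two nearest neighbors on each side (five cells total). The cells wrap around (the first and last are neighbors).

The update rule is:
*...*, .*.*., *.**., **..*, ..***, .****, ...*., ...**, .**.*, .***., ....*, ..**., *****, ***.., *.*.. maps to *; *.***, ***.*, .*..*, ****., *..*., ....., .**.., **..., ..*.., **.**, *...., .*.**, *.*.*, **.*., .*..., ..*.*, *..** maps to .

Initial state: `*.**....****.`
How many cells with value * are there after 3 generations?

7

generation 1: ..*...****...
generation 2: **..****.*...
generation 3: *.*.**...*.**
count of *: 7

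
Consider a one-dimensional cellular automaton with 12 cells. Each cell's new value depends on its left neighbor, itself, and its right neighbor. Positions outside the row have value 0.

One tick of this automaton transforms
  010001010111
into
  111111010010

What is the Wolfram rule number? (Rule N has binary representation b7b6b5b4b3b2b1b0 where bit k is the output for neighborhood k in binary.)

151

position 10: 111 → 1  (bit 7 = 1)
position 11: 110 → 0  (bit 6 = 0)
position 6: 101 → 0  (bit 5 = 0)
position 2: 100 → 1  (bit 4 = 1)
position 9: 011 → 0  (bit 3 = 0)
position 1: 010 → 1  (bit 2 = 1)
position 0: 001 → 1  (bit 1 = 1)
position 3: 000 → 1  (bit 0 = 1)
bits b7..b0 = 10010111 = 151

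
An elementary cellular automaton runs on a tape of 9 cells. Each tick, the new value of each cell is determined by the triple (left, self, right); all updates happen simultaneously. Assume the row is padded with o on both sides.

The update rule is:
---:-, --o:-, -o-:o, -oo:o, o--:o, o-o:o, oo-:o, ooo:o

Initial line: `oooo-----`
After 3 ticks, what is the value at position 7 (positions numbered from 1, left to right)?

ooooo----
oooooo---
ooooooo--
position 7 holds o

o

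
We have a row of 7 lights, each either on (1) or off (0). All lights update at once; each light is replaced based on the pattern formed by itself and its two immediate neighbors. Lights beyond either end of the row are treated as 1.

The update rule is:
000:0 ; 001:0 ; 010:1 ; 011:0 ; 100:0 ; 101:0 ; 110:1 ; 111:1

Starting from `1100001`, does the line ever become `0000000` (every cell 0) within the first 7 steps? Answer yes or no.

step 1: 1100000
step 2: 1100000  (fixed point — unchanged through step 7)
step 7 is 1100000, still not uniform 0

no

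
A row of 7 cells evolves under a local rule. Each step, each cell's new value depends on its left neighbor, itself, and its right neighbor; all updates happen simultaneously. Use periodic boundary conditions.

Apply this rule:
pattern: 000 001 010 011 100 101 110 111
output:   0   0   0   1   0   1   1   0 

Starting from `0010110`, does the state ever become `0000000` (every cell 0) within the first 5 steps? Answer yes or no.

0001110
0001010
0000100
0000000
all cells are 0 at step 4

yes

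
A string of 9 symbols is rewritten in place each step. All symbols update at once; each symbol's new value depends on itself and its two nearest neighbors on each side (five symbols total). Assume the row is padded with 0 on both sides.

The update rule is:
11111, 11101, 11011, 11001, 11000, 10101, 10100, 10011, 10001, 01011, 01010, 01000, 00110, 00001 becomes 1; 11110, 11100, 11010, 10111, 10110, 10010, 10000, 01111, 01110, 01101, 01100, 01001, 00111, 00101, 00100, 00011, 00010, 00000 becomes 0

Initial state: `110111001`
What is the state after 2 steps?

step 1: 101000100
step 2: 011110010

011110010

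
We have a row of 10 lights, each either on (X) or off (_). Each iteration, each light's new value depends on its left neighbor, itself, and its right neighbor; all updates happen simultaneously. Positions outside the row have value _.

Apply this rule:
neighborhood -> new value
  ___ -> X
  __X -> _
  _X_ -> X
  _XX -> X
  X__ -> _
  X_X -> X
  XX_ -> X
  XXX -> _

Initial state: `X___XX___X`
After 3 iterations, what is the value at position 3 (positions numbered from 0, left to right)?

_

X_X_XX_X_X
XXXXXXXXXX
X________X
position 3 holds _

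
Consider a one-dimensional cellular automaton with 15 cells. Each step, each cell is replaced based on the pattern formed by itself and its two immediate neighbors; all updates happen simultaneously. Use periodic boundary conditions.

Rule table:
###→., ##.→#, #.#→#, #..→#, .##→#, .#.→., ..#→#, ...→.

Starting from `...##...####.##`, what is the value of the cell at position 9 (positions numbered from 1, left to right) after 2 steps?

#.####.##..####
###..#######...
position 9 holds #

#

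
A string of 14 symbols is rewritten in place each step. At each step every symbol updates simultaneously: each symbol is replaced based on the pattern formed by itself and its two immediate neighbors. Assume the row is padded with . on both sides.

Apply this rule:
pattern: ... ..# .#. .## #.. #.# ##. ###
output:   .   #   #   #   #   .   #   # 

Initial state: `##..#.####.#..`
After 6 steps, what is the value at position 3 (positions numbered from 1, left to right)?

#####.####.##.
#####.####.###
#####.####.###  (fixed point — unchanged through step 6)
position 3 holds #

#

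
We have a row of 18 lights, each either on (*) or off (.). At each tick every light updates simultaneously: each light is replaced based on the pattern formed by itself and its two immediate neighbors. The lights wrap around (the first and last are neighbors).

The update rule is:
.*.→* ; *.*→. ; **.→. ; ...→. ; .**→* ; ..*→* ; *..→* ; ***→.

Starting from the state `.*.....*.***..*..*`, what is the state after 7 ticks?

.**...**.*..******
.*.*.**..****.....
**.*.*.***...*....
*..*.*.*..*.***..*
.***.*.****.*..***
.*...*.*....****..
***.**.**..**...*.

***.**.**..**...*.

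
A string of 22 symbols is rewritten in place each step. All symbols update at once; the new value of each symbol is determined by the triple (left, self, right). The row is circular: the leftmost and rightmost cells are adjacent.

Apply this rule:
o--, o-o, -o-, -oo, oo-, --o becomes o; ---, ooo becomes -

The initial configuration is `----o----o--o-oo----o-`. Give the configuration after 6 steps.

---oooo--ooooooo--oooo

---ooo--ooooooooo--ooo
o-oo-oooo-------oooo-o
oooooo--oo-----oo--ooo
-----oooooo---oooooo--
----oo----oo-oo----oo-
---oooo--ooooooo--oooo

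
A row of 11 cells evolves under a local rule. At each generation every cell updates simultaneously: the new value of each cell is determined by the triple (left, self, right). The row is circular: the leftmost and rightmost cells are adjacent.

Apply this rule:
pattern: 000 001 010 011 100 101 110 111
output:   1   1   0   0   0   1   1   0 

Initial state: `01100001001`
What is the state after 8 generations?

10101010100

10101110010
01010010101
10100101010
01001010101
10010101010
00101010101
01010101010
10101010100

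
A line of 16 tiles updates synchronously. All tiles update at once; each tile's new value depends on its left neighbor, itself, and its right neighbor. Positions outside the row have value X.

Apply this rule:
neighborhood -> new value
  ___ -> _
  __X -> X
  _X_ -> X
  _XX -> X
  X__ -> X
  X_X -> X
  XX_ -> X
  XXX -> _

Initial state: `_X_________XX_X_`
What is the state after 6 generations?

XXX_______XXXXXX
__XX_____XX_____
XXXXX___XXXX___X
____XX_XX__XX_XX
X__XXXXXXXXXXXX_
XXXX__________XX

XXXX__________XX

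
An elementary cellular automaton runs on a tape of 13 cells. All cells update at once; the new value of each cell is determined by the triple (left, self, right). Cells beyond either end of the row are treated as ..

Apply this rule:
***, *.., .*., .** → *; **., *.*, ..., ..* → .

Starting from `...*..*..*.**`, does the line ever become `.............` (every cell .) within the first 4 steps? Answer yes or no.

no

step 1: ...**.**.*.*.
step 2: ...*..*..*.**  (repeats step 0; period 2)
step 4: ...*..*..*.**
step 4 is ...*..*..*.**, still not uniform .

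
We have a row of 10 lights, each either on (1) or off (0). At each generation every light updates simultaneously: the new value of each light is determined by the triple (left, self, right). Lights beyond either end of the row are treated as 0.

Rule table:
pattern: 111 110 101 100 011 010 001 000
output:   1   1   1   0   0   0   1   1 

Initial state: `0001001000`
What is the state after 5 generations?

generation 1: 1110010011
generation 2: 0110100101
generation 3: 1011001010
generation 4: 0101010100
generation 5: 1010101001

1010101001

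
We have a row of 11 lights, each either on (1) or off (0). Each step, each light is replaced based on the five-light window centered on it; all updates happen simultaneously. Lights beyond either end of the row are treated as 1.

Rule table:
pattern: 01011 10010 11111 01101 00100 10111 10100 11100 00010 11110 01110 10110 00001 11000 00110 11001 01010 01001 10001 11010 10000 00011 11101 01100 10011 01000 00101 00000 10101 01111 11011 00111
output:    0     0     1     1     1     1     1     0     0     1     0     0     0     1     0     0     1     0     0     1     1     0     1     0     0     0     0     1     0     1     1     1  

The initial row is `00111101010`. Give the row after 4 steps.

00111110100

step 1: 00111110100
step 2: 00111111100
step 3: 00111111000
step 4: 00111110100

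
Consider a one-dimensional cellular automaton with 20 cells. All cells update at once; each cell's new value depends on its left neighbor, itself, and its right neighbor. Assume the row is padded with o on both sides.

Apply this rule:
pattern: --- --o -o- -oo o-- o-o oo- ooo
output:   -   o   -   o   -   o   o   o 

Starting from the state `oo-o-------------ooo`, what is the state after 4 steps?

ooo----------ooooooo

step 1: ooo-------------oooo
step 2: ooo------------ooooo
step 3: ooo-----------oooooo
step 4: ooo----------ooooooo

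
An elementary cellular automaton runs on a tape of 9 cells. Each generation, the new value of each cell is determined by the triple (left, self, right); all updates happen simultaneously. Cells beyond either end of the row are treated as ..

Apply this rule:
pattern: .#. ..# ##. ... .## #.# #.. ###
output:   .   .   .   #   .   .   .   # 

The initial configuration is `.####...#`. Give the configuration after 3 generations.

generation 1: ..##..#..
generation 2: #.......#
generation 3: ..#####..

..#####..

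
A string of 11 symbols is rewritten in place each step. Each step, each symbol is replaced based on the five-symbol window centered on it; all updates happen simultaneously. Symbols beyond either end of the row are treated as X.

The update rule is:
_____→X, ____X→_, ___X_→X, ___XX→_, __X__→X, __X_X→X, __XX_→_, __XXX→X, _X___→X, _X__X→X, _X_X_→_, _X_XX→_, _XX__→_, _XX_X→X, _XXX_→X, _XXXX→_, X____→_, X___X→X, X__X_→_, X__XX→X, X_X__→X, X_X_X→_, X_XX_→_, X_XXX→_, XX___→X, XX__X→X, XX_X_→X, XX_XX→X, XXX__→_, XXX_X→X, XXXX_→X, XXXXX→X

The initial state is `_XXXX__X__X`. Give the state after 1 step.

X__X_X_XXXX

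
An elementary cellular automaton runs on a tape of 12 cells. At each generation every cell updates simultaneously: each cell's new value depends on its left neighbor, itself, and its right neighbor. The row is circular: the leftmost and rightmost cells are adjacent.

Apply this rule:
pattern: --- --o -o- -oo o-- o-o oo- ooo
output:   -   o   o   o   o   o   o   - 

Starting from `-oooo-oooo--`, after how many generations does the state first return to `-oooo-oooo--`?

oo--ooo--oo-
ooooo-oooooo
----ooo-----
---oo-oo----
--ooooooo---
-oo-----oo--
oooo---oooo-
o--oo-oo--oo
ooooooooooo-
o---------oo
oo-------oo-
ooo-----oooo
--oo---oo---
-oooo-oooo--

14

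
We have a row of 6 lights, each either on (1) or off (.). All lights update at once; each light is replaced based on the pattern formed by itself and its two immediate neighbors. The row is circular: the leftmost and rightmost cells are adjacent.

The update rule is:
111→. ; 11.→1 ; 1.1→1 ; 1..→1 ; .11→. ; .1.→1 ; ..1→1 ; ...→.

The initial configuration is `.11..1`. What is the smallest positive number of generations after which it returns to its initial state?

1.1111
11....
.11..1

3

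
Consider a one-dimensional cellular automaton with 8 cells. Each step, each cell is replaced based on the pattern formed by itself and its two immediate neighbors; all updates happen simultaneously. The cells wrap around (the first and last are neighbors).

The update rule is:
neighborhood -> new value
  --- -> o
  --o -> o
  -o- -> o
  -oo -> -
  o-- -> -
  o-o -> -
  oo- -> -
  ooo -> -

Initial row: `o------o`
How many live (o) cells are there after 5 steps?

step 1: --ooooo-
step 2: oo------
step 3: ---ooooo
step 4: -oo-----
step 5: o---oooo
count of o: 5

5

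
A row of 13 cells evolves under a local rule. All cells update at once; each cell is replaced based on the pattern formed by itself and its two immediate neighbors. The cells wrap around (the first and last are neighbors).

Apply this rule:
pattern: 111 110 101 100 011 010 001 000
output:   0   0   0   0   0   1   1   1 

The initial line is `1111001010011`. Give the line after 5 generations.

0000000111100

0000011010100
1111100010101
0000001110100
1111110000101
0000000111100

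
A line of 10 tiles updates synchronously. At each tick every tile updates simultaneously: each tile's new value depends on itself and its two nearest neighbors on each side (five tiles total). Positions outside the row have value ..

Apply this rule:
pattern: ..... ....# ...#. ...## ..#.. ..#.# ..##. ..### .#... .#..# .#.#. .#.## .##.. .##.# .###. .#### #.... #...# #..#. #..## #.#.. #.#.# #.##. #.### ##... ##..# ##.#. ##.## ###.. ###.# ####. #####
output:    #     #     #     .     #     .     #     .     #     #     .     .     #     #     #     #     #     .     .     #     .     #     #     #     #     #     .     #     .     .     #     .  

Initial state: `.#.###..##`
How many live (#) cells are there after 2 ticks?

9

#..##.####
#########.
count of #: 9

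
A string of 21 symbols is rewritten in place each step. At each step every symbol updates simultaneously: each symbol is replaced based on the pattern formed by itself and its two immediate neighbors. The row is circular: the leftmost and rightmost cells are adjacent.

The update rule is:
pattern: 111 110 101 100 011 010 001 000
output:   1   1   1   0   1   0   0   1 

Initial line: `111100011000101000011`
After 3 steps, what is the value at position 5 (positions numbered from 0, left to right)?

1

111101011010010011011
111110111100000011111
111111111101111011111
position 5 holds 1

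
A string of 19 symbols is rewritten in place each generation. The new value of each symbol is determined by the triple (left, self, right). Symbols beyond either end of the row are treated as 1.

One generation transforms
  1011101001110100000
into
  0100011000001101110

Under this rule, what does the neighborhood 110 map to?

0

At position 0 the neighborhood is 110; the next row has 0 there.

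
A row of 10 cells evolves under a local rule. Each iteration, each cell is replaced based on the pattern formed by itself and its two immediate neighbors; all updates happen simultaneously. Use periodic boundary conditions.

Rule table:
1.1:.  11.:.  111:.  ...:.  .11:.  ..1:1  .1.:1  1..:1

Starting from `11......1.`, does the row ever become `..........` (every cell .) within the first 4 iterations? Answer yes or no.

no

..1....11.
.111..1..1
....111111
1..1......
iteration 4 is 1..1......, still not uniform .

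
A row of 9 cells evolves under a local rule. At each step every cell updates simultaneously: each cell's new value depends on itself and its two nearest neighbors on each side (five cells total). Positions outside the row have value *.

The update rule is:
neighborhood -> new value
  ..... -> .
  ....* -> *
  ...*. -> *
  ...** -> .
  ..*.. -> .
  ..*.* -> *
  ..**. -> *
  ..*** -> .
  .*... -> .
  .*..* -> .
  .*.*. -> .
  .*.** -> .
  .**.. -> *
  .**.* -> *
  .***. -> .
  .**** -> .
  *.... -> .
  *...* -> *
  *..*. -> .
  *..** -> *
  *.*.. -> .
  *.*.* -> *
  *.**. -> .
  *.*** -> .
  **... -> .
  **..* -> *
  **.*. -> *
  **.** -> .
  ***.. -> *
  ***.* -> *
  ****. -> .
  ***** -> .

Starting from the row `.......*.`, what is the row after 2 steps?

.....***.
...*...*.

...*...*.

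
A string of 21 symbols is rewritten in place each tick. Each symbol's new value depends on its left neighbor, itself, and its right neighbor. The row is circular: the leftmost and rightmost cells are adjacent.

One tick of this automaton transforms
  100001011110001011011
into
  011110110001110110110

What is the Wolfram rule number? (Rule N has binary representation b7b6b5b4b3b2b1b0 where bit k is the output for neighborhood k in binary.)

59

position 8: 111 → 0  (bit 7 = 0)
position 0: 110 → 0  (bit 6 = 0)
position 6: 101 → 1  (bit 5 = 1)
position 1: 100 → 1  (bit 4 = 1)
position 7: 011 → 1  (bit 3 = 1)
position 5: 010 → 0  (bit 2 = 0)
position 4: 001 → 1  (bit 1 = 1)
position 2: 000 → 1  (bit 0 = 1)
bits b7..b0 = 00111011 = 59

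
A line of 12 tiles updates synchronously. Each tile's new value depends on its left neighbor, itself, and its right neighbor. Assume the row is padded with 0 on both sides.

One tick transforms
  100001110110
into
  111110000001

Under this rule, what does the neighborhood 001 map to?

1

At position 4 the neighborhood is 001; the next row has 1 there.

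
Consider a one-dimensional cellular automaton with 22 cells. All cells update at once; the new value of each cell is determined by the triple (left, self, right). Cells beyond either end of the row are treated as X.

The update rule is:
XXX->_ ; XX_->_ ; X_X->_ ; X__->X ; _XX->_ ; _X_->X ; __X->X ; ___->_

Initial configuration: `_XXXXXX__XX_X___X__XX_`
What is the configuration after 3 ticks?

tick 1: _______XX___XX_XXXX___
tick 2: X_____X__X_X_______X_X
tick 3: _X___XXXXX_XX_____XX__

_X___XXXXX_XX_____XX__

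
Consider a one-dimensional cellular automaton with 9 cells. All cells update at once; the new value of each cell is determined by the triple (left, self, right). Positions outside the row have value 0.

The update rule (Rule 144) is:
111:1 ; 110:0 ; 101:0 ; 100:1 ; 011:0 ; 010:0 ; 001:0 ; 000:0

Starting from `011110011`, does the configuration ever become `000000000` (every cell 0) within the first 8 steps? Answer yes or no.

yes

001101000
000000100
000000010
000000001
000000000
all cells are 0 at step 5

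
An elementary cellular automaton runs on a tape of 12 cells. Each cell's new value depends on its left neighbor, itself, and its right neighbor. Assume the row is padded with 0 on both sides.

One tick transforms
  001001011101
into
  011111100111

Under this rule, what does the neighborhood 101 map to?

1

At position 6 the neighborhood is 101; the next row has 1 there.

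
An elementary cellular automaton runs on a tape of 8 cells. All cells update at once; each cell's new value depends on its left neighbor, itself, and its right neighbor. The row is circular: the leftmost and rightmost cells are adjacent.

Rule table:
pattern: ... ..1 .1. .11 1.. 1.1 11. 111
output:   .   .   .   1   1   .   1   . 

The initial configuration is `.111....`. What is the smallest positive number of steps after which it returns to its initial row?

8

.1.11...
...111..
...1.11.
.....111
1....1.1
11.....1
.11....1
.111....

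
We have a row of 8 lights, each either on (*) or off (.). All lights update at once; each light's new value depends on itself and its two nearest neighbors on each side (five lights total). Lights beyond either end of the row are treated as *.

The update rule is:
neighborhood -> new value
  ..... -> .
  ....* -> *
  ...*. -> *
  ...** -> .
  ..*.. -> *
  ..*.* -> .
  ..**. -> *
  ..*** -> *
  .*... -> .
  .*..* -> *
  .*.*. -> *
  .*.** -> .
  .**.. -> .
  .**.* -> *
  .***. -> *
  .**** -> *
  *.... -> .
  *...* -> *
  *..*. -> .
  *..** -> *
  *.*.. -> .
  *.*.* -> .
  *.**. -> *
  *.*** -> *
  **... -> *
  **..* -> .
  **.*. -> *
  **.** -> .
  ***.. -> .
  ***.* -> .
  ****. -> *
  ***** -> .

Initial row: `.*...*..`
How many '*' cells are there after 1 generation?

*..*****
count of *: 6

6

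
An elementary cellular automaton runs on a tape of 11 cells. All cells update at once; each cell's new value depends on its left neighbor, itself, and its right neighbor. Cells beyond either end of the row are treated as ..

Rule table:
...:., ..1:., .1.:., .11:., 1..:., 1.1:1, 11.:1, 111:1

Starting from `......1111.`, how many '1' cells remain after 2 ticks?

2

.......111.
........11.
count of 1: 2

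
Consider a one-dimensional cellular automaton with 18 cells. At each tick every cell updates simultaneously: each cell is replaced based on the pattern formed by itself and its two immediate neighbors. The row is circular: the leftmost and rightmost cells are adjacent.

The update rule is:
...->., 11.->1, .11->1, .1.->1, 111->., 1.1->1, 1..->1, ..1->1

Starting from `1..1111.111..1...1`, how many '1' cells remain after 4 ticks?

1111..111.11111.11
...1111.111...111.
..11..111.11.11.11
1111111.1111111111
count of 1: 17

17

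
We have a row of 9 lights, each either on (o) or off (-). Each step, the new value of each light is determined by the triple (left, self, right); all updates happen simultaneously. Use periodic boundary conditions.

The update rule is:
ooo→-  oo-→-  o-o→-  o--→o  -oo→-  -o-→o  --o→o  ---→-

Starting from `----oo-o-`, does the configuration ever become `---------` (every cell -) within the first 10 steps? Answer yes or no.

---o---oo
o-ooo-o--
o-----ooo
-o---o---
ooo-ooo--
-------oo
o-----o--
oo---oooo
--o-o----
-oo-oo---
step 10 is -oo-oo---, still not uniform -

no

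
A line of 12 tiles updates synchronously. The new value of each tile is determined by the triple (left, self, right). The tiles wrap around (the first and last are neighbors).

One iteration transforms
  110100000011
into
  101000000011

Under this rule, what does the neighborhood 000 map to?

At position 5 the neighborhood is 000; the next row has 0 there.

0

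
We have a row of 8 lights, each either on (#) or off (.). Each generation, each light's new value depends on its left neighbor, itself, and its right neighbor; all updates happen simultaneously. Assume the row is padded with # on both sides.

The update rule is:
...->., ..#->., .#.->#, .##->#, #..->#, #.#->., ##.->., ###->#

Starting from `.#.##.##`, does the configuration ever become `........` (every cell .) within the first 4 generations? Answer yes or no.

no

generation 1: .#.#..##
generation 2: .#.##.##  (repeats generation 0; period 2)
generation 4: .#.##.##
generation 4 is .#.##.##, still not uniform .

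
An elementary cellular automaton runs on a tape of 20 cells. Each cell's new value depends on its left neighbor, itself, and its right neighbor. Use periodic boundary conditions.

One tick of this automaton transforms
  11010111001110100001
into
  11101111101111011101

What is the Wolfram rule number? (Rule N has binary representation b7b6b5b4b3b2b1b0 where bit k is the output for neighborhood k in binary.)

position 0: 111 → 1  (bit 7 = 1)
position 1: 110 → 1  (bit 6 = 1)
position 2: 101 → 1  (bit 5 = 1)
position 8: 100 → 1  (bit 4 = 1)
position 5: 011 → 1  (bit 3 = 1)
position 3: 010 → 0  (bit 2 = 0)
position 9: 001 → 0  (bit 1 = 0)
position 16: 000 → 1  (bit 0 = 1)
bits b7..b0 = 11111001 = 249

249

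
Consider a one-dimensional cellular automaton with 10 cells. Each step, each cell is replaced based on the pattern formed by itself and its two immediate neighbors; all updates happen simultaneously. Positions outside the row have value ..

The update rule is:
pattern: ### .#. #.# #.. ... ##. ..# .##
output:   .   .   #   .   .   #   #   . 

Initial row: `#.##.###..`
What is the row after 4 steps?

#.#.#.....

step 1: .#.##..#..
step 2: #.#.#.#...
step 3: .#.#.#....
step 4: #.#.#.....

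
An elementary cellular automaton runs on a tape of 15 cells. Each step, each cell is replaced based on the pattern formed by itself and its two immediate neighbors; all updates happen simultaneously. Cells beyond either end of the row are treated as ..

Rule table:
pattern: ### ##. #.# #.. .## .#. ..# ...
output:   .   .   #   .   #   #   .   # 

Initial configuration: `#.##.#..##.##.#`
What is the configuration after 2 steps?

#..##...###.##.

###.##..#.##.##
#..##...###.##.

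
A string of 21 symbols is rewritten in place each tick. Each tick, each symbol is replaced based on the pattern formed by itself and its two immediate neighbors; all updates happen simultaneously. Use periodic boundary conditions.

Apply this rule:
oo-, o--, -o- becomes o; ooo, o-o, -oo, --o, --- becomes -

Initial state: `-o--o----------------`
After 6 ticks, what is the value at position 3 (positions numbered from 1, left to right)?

-oo-oo---------------
--o--oo--------------
--oo--oo-------------
---oo--oo------------
----oo--oo-----------
-----oo--oo----------
position 3 holds -

-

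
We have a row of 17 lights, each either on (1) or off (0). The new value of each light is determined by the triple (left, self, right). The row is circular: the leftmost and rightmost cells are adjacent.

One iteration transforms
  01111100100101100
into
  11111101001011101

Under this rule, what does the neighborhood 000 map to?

1

At position 16 the neighborhood is 000; the next row has 1 there.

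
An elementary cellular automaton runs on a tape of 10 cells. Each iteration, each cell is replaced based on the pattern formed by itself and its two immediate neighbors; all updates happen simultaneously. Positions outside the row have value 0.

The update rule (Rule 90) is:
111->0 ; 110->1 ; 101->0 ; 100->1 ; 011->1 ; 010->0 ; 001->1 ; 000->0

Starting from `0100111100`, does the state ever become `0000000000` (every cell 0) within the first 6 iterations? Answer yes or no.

no

1011100110
0010111111
0100100001
1011010010
0011001101
0111111100
iteration 6 is 0111111100, still not uniform 0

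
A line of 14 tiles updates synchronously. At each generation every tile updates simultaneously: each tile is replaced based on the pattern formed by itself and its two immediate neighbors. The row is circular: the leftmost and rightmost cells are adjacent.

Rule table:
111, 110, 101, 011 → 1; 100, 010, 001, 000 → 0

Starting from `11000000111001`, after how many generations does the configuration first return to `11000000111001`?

11000000111001

1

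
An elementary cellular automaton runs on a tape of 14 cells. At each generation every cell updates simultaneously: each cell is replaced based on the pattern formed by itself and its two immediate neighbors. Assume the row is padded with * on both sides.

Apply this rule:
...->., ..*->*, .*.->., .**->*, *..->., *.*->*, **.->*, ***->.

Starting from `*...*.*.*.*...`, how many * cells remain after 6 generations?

*..*.*.*.*...*
*.*.*.*.*...**
**.*.*.*...**.
.**.*.*...****
****.*...**...
...**...***..*
count of *: 6

6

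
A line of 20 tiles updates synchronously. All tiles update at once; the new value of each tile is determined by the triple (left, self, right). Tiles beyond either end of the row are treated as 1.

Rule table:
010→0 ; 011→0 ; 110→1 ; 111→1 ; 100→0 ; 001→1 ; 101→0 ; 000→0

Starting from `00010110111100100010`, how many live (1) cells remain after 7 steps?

5

00100010011101000100
01000100101100001001
00001001000100010010
00010010001000100100
00100100010001001001
01001000100010010010
00010001000100100100
count of 1: 5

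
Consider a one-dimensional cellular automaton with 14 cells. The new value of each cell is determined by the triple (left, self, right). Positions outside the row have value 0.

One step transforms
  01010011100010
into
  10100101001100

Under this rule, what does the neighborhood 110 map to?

At position 8 the neighborhood is 110; the next row has 0 there.

0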